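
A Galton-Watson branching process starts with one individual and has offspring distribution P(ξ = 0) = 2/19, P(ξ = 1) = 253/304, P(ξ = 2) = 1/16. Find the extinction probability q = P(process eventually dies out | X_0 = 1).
q = 1

Mean offspring μ = 0·2/19 + 1·253/304 + 2·1/16 = 291/304 ≤ 1. For μ ≤ 1 with offspring not concentrated at 1, the Galton-Watson process goes extinct almost surely, so q = 1.
(Algebraic check: The pgf is f(s) = 2/19 + 253/304·s + 1/16·s². The extinction probability q is the smallest fixed point of f in [0, 1]. Setting s = f(s):
  1/16·s² + (253/304 − 1)·s + 2/19 = 0
  1/16·s² − (2/19 + 1/16)·s + 2/19 = 0
which factors as (s − 1)·(1/16·s − 2/19) = 0, giving roots s = 1 and s = (2/19)/(1/16) = 32/19. Since 32/19 ≥ 1, the smallest root in [0, 1] is s = 1.)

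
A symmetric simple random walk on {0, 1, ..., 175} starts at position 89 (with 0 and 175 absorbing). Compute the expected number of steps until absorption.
E[τ | X_0 = 89] = 7654

Let v_k = E[τ | X_0 = k]. Boundary: v_0 = v_175 = 0. Recurrence: v_k = 1 + (v_{k-1} + v_{k+1})/2 for 1 ≤ k ≤ 174. The particular solution to v_k − (v_{k-1} + v_{k+1})/2 = 1 is v_k = −k^2. Adding homogeneous solution A + B k and matching boundaries gives v_k = k (175 − k). Substituting k = 89: v_89 = 89 · 86 = 7654.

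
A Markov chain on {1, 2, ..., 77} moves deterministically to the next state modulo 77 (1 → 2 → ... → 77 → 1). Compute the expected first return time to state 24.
E[T_24 | X_0 = 24] = 77

The chain cycles deterministically, so starting at state 24 it returns in exactly 77 steps. Equivalently, the stationary distribution is uniform π_j = 1/77 for every state j, so by Kac's formula E[T_24] = 1/π_24 = 77.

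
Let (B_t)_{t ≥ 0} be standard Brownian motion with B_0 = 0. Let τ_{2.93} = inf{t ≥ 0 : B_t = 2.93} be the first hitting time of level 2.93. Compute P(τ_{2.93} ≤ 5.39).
P(τ_{2.93} ≤ 5.39) = 2(1 − Φ(2.93/√5.39)) = 2(1 − Φ(1.2620)) ≈ 0.2069

By the reflection principle for standard BM, P(τ_b ≤ t) = 2 · P(B_t ≥ b). Since B_t ~ N(0, t), P(B_t ≥ 2.93) = 1 − Φ(2.93/√t) = 1 − Φ(2.93/√5.39) = 1 − Φ(1.2620) ≈ 0.10347. Doubling: P(τ_{2.93} ≤ 5.39) ≈ 2 · 0.10347 = 0.20694 ≈ 0.2069.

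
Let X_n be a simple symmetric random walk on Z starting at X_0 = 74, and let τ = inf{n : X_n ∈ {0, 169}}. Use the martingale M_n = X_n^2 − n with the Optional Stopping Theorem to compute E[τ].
E[τ] = 7030

M_n = X_n^2 − n is a martingale (since E[X_{n+1}^2 | F_n] = X_n^2 + 1). By OST (τ has finite mean in a bounded region), E[M_τ] = E[M_0] = X_0^2 − 0 = 74^2 = 5476. Also E[M_τ] = E[X_τ^2] − E[τ]. The walk exits at 0 or 169, with P(hit 169 first) = 74/169, so E[X_τ^2] = 169^2 · 74/169 + 0 = 12506. Thus E[τ] = E[X_τ^2] − E[M_τ] = 12506 − 5476 = 7030 = 74(169 − 74) = 7030.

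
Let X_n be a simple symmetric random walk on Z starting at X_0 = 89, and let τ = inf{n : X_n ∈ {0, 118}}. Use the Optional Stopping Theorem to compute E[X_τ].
E[X_τ] = 89

X_n is a martingale and τ is a bounded-mean stopping time (indeed τ is finite a.s. with bounded expectation since the walk is in a bounded region). By the OST, E[X_τ] = E[X_0] = 89. Equivalently: E[X_τ] = 118 · P(hit 118 first) + 0 · P(hit 0 first) = 118 · (89/118) = 89.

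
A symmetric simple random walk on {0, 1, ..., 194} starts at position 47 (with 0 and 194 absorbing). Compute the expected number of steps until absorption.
E[τ | X_0 = 47] = 6909

Let v_k = E[τ | X_0 = k]. Boundary: v_0 = v_194 = 0. Recurrence: v_k = 1 + (v_{k-1} + v_{k+1})/2 for 1 ≤ k ≤ 193. The particular solution to v_k − (v_{k-1} + v_{k+1})/2 = 1 is v_k = −k^2. Adding homogeneous solution A + B k and matching boundaries gives v_k = k (194 − k). Substituting k = 47: v_47 = 47 · 147 = 6909.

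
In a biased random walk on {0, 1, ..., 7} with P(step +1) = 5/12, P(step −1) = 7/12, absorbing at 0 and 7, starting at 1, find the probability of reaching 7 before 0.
P(hit 7 before 0) = (1 − (7/5)^1) / (1 − (7/5)^7) = 15625/372709

Let u_k denote P(reach 7 before 0 | start at k). Boundary: u_0 = 0, u_7 = 1. Recurrence: u_k = 5/12·u_{k+1} + 7/12·u_{k-1} for 1 ≤ k ≤ 6. Try u_k = A + B·r^k with r = q/p = (7/12)/(5/12) = 7/5. Substitution satisfies the recurrence; boundary conditions give:
  u_k = (1 − r^k) / (1 − r^N) = (1 − (7/5)^1) / (1 − (7/5)^7) = 15625/372709.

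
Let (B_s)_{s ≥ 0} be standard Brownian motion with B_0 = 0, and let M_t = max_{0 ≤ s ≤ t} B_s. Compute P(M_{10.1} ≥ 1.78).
P(M_{10.1} ≥ 1.78) = 2·P(B_{10.1} ≥ 1.78) = 2(1 − Φ(1.78/√10.1)) ≈ 0.5754

By the reflection principle for Brownian motion, P(M_t ≥ a) = 2 · P(B_t ≥ a) for a ≥ 0. Since B_t ~ N(0, t), P(B_t ≥ 1.78) = 1 − Φ(1.78/√t) = 1 − Φ(1.78/√10.1) = 1 − Φ(0.5601). So
  P(M_{10.1} ≥ 1.78) = 2(1 − Φ(0.5601)) ≈ 0.5754.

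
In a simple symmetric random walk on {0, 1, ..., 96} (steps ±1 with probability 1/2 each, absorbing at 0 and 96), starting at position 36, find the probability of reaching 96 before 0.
P(hit 96 before 0) = 36/96 = 3/8

Let u_k = P(hit 96 before 0 | start at k). Then u_0 = 0, u_96 = 1, and u_k = u_{k-1}/2 + u_{k+1}/2 for 1 ≤ k ≤ 95. This harmonic recurrence is solved by u_k = k/96, giving u_36 = 36/96 = 3/8.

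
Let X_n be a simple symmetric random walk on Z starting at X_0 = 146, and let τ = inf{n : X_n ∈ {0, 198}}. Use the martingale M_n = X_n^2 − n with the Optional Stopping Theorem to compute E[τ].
E[τ] = 7592

M_n = X_n^2 − n is a martingale (since E[X_{n+1}^2 | F_n] = X_n^2 + 1). By OST (τ has finite mean in a bounded region), E[M_τ] = E[M_0] = X_0^2 − 0 = 146^2 = 21316. Also E[M_τ] = E[X_τ^2] − E[τ]. The walk exits at 0 or 198, with P(hit 198 first) = 146/198, so E[X_τ^2] = 198^2 · 146/198 + 0 = 28908. Thus E[τ] = E[X_τ^2] − E[M_τ] = 28908 − 21316 = 7592 = 146(198 − 146) = 7592.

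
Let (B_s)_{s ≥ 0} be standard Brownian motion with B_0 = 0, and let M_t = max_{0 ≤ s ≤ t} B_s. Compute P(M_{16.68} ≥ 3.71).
P(M_{16.68} ≥ 3.71) = 2·P(B_{16.68} ≥ 3.71) = 2(1 − Φ(3.71/√16.68)) ≈ 0.3637

By the reflection principle for Brownian motion, P(M_t ≥ a) = 2 · P(B_t ≥ a) for a ≥ 0. Since B_t ~ N(0, t), P(B_t ≥ 3.71) = 1 − Φ(3.71/√t) = 1 − Φ(3.71/√16.68) = 1 − Φ(0.9084). So
  P(M_{16.68} ≥ 3.71) = 2(1 − Φ(0.9084)) ≈ 0.3637.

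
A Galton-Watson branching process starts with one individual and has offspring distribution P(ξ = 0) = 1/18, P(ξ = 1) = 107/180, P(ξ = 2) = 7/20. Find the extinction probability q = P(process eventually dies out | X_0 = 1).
q = 10/63

The pgf is f(s) = 1/18 + 107/180·s + 7/20·s². The extinction probability q is the smallest fixed point of f in [0, 1]. Setting s = f(s):
  7/20·s² + (107/180 − 1)·s + 1/18 = 0
  7/20·s² − (1/18 + 7/20)·s + 1/18 = 0
which factors as (s − 1)·(7/20·s − 1/18) = 0, giving roots s = 1 and s = (1/18)/(7/20) = 10/63.
Mean offspring μ = 107/180 + 2·7/20 = 233/180 > 1 (supercritical), so q < 1. The extinction probability is the smaller root: q = (1/18)/(7/20) = 10/63.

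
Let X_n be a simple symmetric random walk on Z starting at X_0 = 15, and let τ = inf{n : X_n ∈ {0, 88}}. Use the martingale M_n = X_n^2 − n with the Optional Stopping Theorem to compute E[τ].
E[τ] = 1095

M_n = X_n^2 − n is a martingale (since E[X_{n+1}^2 | F_n] = X_n^2 + 1). By OST (τ has finite mean in a bounded region), E[M_τ] = E[M_0] = X_0^2 − 0 = 15^2 = 225. Also E[M_τ] = E[X_τ^2] − E[τ]. The walk exits at 0 or 88, with P(hit 88 first) = 15/88, so E[X_τ^2] = 88^2 · 15/88 + 0 = 1320. Thus E[τ] = E[X_τ^2] − E[M_τ] = 1320 − 225 = 1095 = 15(88 − 15) = 1095.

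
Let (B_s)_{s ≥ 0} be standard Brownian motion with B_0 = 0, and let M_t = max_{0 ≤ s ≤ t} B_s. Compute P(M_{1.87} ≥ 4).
P(M_{1.87} ≥ 4) = 2·P(B_{1.87} ≥ 4) = 2(1 − Φ(4/√1.87)) ≈ 0.0034

By the reflection principle for Brownian motion, P(M_t ≥ a) = 2 · P(B_t ≥ a) for a ≥ 0. Since B_t ~ N(0, t), P(B_t ≥ 4) = 1 − Φ(4/√t) = 1 − Φ(4/√1.87) = 1 − Φ(2.9251). So
  P(M_{1.87} ≥ 4) = 2(1 − Φ(2.9251)) ≈ 0.0034.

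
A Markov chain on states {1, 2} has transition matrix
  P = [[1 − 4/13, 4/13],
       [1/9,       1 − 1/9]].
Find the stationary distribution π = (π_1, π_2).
π_1 = 13/49, π_2 = 36/49

Solve πP = π with π_1 + π_2 = 1. From πP = π: π_1 · (1 − 4/13) + π_2 · 1/9 = π_1 ⇒ π_2 · 1/9 = π_1 · 4/13 ⇒ π_2/π_1 = (4/13)/(1/9) = 36/13. Together with π_1 + π_2 = 1:
  π_1 = (1/9)/(4/13 + 1/9) = (1/9)/(49/117) = 13/49,
  π_2 = (4/13)/(4/13 + 1/9) = (4/13)/(49/117) = 36/49.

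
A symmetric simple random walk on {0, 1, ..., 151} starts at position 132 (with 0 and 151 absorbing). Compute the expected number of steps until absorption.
E[τ | X_0 = 132] = 2508

Let v_k = E[τ | X_0 = k]. Boundary: v_0 = v_151 = 0. Recurrence: v_k = 1 + (v_{k-1} + v_{k+1})/2 for 1 ≤ k ≤ 150. The particular solution to v_k − (v_{k-1} + v_{k+1})/2 = 1 is v_k = −k^2. Adding homogeneous solution A + B k and matching boundaries gives v_k = k (151 − k). Substituting k = 132: v_132 = 132 · 19 = 2508.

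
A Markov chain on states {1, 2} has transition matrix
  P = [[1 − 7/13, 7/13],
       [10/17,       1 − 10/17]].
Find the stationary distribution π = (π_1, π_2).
π_1 = 130/249, π_2 = 119/249

Solve πP = π with π_1 + π_2 = 1. From πP = π: π_1 · (1 − 7/13) + π_2 · 10/17 = π_1 ⇒ π_2 · 10/17 = π_1 · 7/13 ⇒ π_2/π_1 = (7/13)/(10/17) = 119/130. Together with π_1 + π_2 = 1:
  π_1 = (10/17)/(7/13 + 10/17) = (10/17)/(249/221) = 130/249,
  π_2 = (7/13)/(7/13 + 10/17) = (7/13)/(249/221) = 119/249.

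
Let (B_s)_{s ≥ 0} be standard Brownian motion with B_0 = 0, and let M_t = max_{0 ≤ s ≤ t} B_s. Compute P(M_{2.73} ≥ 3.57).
P(M_{2.73} ≥ 3.57) = 2·P(B_{2.73} ≥ 3.57) = 2(1 − Φ(3.57/√2.73)) ≈ 0.0307

By the reflection principle for Brownian motion, P(M_t ≥ a) = 2 · P(B_t ≥ a) for a ≥ 0. Since B_t ~ N(0, t), P(B_t ≥ 3.57) = 1 − Φ(3.57/√t) = 1 − Φ(3.57/√2.73) = 1 − Φ(2.1607). So
  P(M_{2.73} ≥ 3.57) = 2(1 − Φ(2.1607)) ≈ 0.0307.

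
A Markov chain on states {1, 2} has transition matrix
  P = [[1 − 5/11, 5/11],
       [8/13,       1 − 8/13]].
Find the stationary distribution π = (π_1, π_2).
π_1 = 88/153, π_2 = 65/153

Solve πP = π with π_1 + π_2 = 1. From πP = π: π_1 · (1 − 5/11) + π_2 · 8/13 = π_1 ⇒ π_2 · 8/13 = π_1 · 5/11 ⇒ π_2/π_1 = (5/11)/(8/13) = 65/88. Together with π_1 + π_2 = 1:
  π_1 = (8/13)/(5/11 + 8/13) = (8/13)/(153/143) = 88/153,
  π_2 = (5/11)/(5/11 + 8/13) = (5/11)/(153/143) = 65/153.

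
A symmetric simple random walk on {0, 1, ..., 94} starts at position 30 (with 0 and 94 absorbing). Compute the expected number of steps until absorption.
E[τ | X_0 = 30] = 1920

Let v_k = E[τ | X_0 = k]. Boundary: v_0 = v_94 = 0. Recurrence: v_k = 1 + (v_{k-1} + v_{k+1})/2 for 1 ≤ k ≤ 93. The particular solution to v_k − (v_{k-1} + v_{k+1})/2 = 1 is v_k = −k^2. Adding homogeneous solution A + B k and matching boundaries gives v_k = k (94 − k). Substituting k = 30: v_30 = 30 · 64 = 1920.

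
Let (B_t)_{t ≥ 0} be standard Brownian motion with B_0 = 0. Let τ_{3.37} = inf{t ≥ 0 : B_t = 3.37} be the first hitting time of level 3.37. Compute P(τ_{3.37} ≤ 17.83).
P(τ_{3.37} ≤ 17.83) = 2(1 − Φ(3.37/√17.83)) = 2(1 − Φ(0.7981)) ≈ 0.4248

By the reflection principle for standard BM, P(τ_b ≤ t) = 2 · P(B_t ≥ b). Since B_t ~ N(0, t), P(B_t ≥ 3.37) = 1 − Φ(3.37/√t) = 1 − Φ(3.37/√17.83) = 1 − Φ(0.7981) ≈ 0.21241. Doubling: P(τ_{3.37} ≤ 17.83) ≈ 2 · 0.21241 = 0.42482 ≈ 0.4248.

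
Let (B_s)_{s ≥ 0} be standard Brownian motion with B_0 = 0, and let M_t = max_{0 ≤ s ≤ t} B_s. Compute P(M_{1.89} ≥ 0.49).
P(M_{1.89} ≥ 0.49) = 2·P(B_{1.89} ≥ 0.49) = 2(1 − Φ(0.49/√1.89)) ≈ 0.7215

By the reflection principle for Brownian motion, P(M_t ≥ a) = 2 · P(B_t ≥ a) for a ≥ 0. Since B_t ~ N(0, t), P(B_t ≥ 0.49) = 1 − Φ(0.49/√t) = 1 − Φ(0.49/√1.89) = 1 − Φ(0.3564). So
  P(M_{1.89} ≥ 0.49) = 2(1 − Φ(0.3564)) ≈ 0.7215.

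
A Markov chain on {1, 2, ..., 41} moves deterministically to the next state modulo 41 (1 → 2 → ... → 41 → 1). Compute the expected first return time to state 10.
E[T_10 | X_0 = 10] = 41

The chain cycles deterministically, so starting at state 10 it returns in exactly 41 steps. Equivalently, the stationary distribution is uniform π_j = 1/41 for every state j, so by Kac's formula E[T_10] = 1/π_10 = 41.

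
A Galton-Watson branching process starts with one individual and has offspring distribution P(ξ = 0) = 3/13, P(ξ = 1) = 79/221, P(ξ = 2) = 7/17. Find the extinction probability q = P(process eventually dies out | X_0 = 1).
q = 51/91

The pgf is f(s) = 3/13 + 79/221·s + 7/17·s². The extinction probability q is the smallest fixed point of f in [0, 1]. Setting s = f(s):
  7/17·s² + (79/221 − 1)·s + 3/13 = 0
  7/17·s² − (3/13 + 7/17)·s + 3/13 = 0
which factors as (s − 1)·(7/17·s − 3/13) = 0, giving roots s = 1 and s = (3/13)/(7/17) = 51/91.
Mean offspring μ = 79/221 + 2·7/17 = 261/221 > 1 (supercritical), so q < 1. The extinction probability is the smaller root: q = (3/13)/(7/17) = 51/91.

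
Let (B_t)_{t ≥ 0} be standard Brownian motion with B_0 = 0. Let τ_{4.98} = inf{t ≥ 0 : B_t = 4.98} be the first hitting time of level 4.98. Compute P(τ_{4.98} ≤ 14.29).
P(τ_{4.98} ≤ 14.29) = 2(1 − Φ(4.98/√14.29)) = 2(1 − Φ(1.3174)) ≈ 0.1877

By the reflection principle for standard BM, P(τ_b ≤ t) = 2 · P(B_t ≥ b). Since B_t ~ N(0, t), P(B_t ≥ 4.98) = 1 − Φ(4.98/√t) = 1 − Φ(4.98/√14.29) = 1 − Φ(1.3174) ≈ 0.09385. Doubling: P(τ_{4.98} ≤ 14.29) ≈ 2 · 0.09385 = 0.18770 ≈ 0.1877.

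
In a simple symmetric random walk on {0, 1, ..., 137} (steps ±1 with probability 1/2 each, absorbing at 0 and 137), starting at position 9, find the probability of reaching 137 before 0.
P(hit 137 before 0) = 9/137

Let u_k = P(hit 137 before 0 | start at k). Then u_0 = 0, u_137 = 1, and u_k = u_{k-1}/2 + u_{k+1}/2 for 1 ≤ k ≤ 136. This harmonic recurrence is solved by u_k = k/137, giving u_9 = 9/137.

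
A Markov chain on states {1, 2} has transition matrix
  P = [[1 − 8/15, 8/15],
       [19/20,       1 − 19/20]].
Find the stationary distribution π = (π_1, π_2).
π_1 = 57/89, π_2 = 32/89

Solve πP = π with π_1 + π_2 = 1. From πP = π: π_1 · (1 − 8/15) + π_2 · 19/20 = π_1 ⇒ π_2 · 19/20 = π_1 · 8/15 ⇒ π_2/π_1 = (8/15)/(19/20) = 32/57. Together with π_1 + π_2 = 1:
  π_1 = (19/20)/(8/15 + 19/20) = (19/20)/(89/60) = 57/89,
  π_2 = (8/15)/(8/15 + 19/20) = (8/15)/(89/60) = 32/89.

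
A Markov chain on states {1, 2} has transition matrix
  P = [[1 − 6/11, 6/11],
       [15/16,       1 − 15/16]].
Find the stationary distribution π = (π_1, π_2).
π_1 = 55/87, π_2 = 32/87

Solve πP = π with π_1 + π_2 = 1. From πP = π: π_1 · (1 − 6/11) + π_2 · 15/16 = π_1 ⇒ π_2 · 15/16 = π_1 · 6/11 ⇒ π_2/π_1 = (6/11)/(15/16) = 32/55. Together with π_1 + π_2 = 1:
  π_1 = (15/16)/(6/11 + 15/16) = (15/16)/(261/176) = 55/87,
  π_2 = (6/11)/(6/11 + 15/16) = (6/11)/(261/176) = 32/87.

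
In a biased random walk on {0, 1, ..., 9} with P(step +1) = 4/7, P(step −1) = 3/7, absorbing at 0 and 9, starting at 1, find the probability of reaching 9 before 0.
P(hit 9 before 0) = (1 − (3/4)^1) / (1 − (3/4)^9) = 65536/242461

Let u_k denote P(reach 9 before 0 | start at k). Boundary: u_0 = 0, u_9 = 1. Recurrence: u_k = 4/7·u_{k+1} + 3/7·u_{k-1} for 1 ≤ k ≤ 8. Try u_k = A + B·r^k with r = q/p = (3/7)/(4/7) = 3/4. Substitution satisfies the recurrence; boundary conditions give:
  u_k = (1 − r^k) / (1 − r^N) = (1 − (3/4)^1) / (1 − (3/4)^9) = 65536/242461.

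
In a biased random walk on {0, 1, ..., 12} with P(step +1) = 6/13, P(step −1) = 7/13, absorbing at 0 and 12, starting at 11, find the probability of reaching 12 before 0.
P(hit 12 before 0) = (1 − (7/6)^11) / (1 − (7/6)^12) = 9687178122/11664504865

Let u_k denote P(reach 12 before 0 | start at k). Boundary: u_0 = 0, u_12 = 1. Recurrence: u_k = 6/13·u_{k+1} + 7/13·u_{k-1} for 1 ≤ k ≤ 11. Try u_k = A + B·r^k with r = q/p = (7/13)/(6/13) = 7/6. Substitution satisfies the recurrence; boundary conditions give:
  u_k = (1 − r^k) / (1 − r^N) = (1 − (7/6)^11) / (1 − (7/6)^12) = 9687178122/11664504865.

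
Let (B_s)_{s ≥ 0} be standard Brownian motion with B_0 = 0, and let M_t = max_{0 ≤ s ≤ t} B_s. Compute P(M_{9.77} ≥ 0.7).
P(M_{9.77} ≥ 0.7) = 2·P(B_{9.77} ≥ 0.7) = 2(1 − Φ(0.7/√9.77)) ≈ 0.8228

By the reflection principle for Brownian motion, P(M_t ≥ a) = 2 · P(B_t ≥ a) for a ≥ 0. Since B_t ~ N(0, t), P(B_t ≥ 0.7) = 1 − Φ(0.7/√t) = 1 − Φ(0.7/√9.77) = 1 − Φ(0.2239). So
  P(M_{9.77} ≥ 0.7) = 2(1 − Φ(0.2239)) ≈ 0.8228.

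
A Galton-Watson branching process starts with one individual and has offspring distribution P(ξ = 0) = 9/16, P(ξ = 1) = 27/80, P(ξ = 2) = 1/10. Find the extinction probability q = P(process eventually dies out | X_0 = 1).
q = 1

Mean offspring μ = 0·9/16 + 1·27/80 + 2·1/10 = 43/80 ≤ 1. For μ ≤ 1 with offspring not concentrated at 1, the Galton-Watson process goes extinct almost surely, so q = 1.
(Algebraic check: The pgf is f(s) = 9/16 + 27/80·s + 1/10·s². The extinction probability q is the smallest fixed point of f in [0, 1]. Setting s = f(s):
  1/10·s² + (27/80 − 1)·s + 9/16 = 0
  1/10·s² − (9/16 + 1/10)·s + 9/16 = 0
which factors as (s − 1)·(1/10·s − 9/16) = 0, giving roots s = 1 and s = (9/16)/(1/10) = 45/8. Since 45/8 ≥ 1, the smallest root in [0, 1] is s = 1.)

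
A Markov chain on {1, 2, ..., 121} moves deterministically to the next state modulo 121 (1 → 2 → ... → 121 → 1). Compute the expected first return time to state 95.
E[T_95 | X_0 = 95] = 121

The chain cycles deterministically, so starting at state 95 it returns in exactly 121 steps. Equivalently, the stationary distribution is uniform π_j = 1/121 for every state j, so by Kac's formula E[T_95] = 1/π_95 = 121.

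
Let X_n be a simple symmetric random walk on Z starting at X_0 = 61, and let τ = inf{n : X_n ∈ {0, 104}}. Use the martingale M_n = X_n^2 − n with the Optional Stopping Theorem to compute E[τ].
E[τ] = 2623

M_n = X_n^2 − n is a martingale (since E[X_{n+1}^2 | F_n] = X_n^2 + 1). By OST (τ has finite mean in a bounded region), E[M_τ] = E[M_0] = X_0^2 − 0 = 61^2 = 3721. Also E[M_τ] = E[X_τ^2] − E[τ]. The walk exits at 0 or 104, with P(hit 104 first) = 61/104, so E[X_τ^2] = 104^2 · 61/104 + 0 = 6344. Thus E[τ] = E[X_τ^2] − E[M_τ] = 6344 − 3721 = 2623 = 61(104 − 61) = 2623.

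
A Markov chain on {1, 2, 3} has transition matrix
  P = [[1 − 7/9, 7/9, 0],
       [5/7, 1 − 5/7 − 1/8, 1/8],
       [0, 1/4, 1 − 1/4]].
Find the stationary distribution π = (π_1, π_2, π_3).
π = (30/79, 98/237, 49/237)

This is a birth-death chain on three states, which satisfies detailed balance: π_1 · P_{12} = π_2 · P_{21} and π_2 · P_{23} = π_3 · P_{32}.
From π_1 · 7/9 = π_2 · 5/7: π_2/π_1 = (7/9)/(5/7) = 49/45.
From π_2 · 1/8 = π_3 · 1/4: π_3/π_2 = (1/8)/(1/4) = 1/2.
Take π_1 proportional to 1; then unnormalized π = (1, 49/45, 49/90). Normalize by dividing by the sum 79/30:
  π = (30/79, 98/237, 49/237).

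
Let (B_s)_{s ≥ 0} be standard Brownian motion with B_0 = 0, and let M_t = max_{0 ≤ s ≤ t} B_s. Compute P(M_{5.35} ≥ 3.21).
P(M_{5.35} ≥ 3.21) = 2·P(B_{5.35} ≥ 3.21) = 2(1 − Φ(3.21/√5.35)) ≈ 0.1652

By the reflection principle for Brownian motion, P(M_t ≥ a) = 2 · P(B_t ≥ a) for a ≥ 0. Since B_t ~ N(0, t), P(B_t ≥ 3.21) = 1 − Φ(3.21/√t) = 1 − Φ(3.21/√5.35) = 1 − Φ(1.3878). So
  P(M_{5.35} ≥ 3.21) = 2(1 − Φ(1.3878)) ≈ 0.1652.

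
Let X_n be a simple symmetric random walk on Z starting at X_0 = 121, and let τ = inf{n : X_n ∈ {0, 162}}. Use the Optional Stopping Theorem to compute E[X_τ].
E[X_τ] = 121

X_n is a martingale and τ is a bounded-mean stopping time (indeed τ is finite a.s. with bounded expectation since the walk is in a bounded region). By the OST, E[X_τ] = E[X_0] = 121. Equivalently: E[X_τ] = 162 · P(hit 162 first) + 0 · P(hit 0 first) = 162 · (121/162) = 121.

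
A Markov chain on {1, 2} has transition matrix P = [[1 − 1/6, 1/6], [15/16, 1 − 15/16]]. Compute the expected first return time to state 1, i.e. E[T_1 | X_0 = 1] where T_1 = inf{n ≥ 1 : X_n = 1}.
E[T_1 | X_0 = 1] = 1/π_1 = 53/45

For an irreducible recurrent Markov chain with stationary distribution π, E[T_i | X_0 = i] = 1/π_i (Kac's formula). Here π_1 = (15/16)/(1/6 + 15/16) = (15/16)/(53/48) = 45/53, so E[T_1 | X_0 = 1] = 1/π_1 = (1/6 + 15/16)/(15/16) = (53/48)/(15/16) = 53/45.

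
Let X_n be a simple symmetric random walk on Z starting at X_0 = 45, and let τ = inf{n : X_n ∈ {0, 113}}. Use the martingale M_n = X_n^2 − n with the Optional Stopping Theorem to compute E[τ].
E[τ] = 3060

M_n = X_n^2 − n is a martingale (since E[X_{n+1}^2 | F_n] = X_n^2 + 1). By OST (τ has finite mean in a bounded region), E[M_τ] = E[M_0] = X_0^2 − 0 = 45^2 = 2025. Also E[M_τ] = E[X_τ^2] − E[τ]. The walk exits at 0 or 113, with P(hit 113 first) = 45/113, so E[X_τ^2] = 113^2 · 45/113 + 0 = 5085. Thus E[τ] = E[X_τ^2] − E[M_τ] = 5085 − 2025 = 3060 = 45(113 − 45) = 3060.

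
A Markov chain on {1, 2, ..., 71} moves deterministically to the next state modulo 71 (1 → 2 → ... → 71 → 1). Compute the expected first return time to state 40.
E[T_40 | X_0 = 40] = 71

The chain cycles deterministically, so starting at state 40 it returns in exactly 71 steps. Equivalently, the stationary distribution is uniform π_j = 1/71 for every state j, so by Kac's formula E[T_40] = 1/π_40 = 71.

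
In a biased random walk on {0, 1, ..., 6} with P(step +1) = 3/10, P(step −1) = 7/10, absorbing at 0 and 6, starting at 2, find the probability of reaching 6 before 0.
P(hit 6 before 0) = (1 − (7/3)^2) / (1 − (7/3)^6) = 81/2923

Let u_k denote P(reach 6 before 0 | start at k). Boundary: u_0 = 0, u_6 = 1. Recurrence: u_k = 3/10·u_{k+1} + 7/10·u_{k-1} for 1 ≤ k ≤ 5. Try u_k = A + B·r^k with r = q/p = (7/10)/(3/10) = 7/3. Substitution satisfies the recurrence; boundary conditions give:
  u_k = (1 − r^k) / (1 − r^N) = (1 − (7/3)^2) / (1 − (7/3)^6) = 81/2923.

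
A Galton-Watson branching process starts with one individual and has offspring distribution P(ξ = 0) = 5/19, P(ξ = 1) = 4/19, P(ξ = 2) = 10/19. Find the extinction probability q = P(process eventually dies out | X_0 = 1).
q = 1/2

The pgf is f(s) = 5/19 + 4/19·s + 10/19·s². The extinction probability q is the smallest fixed point of f in [0, 1]. Setting s = f(s):
  10/19·s² + (4/19 − 1)·s + 5/19 = 0
  10/19·s² − (5/19 + 10/19)·s + 5/19 = 0
which factors as (s − 1)·(10/19·s − 5/19) = 0, giving roots s = 1 and s = (5/19)/(10/19) = 1/2.
Mean offspring μ = 4/19 + 2·10/19 = 24/19 > 1 (supercritical), so q < 1. The extinction probability is the smaller root: q = (5/19)/(10/19) = 1/2.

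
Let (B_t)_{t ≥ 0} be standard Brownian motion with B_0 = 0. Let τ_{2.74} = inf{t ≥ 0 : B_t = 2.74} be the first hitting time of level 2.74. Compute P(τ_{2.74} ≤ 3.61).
P(τ_{2.74} ≤ 3.61) = 2(1 − Φ(2.74/√3.61)) = 2(1 − Φ(1.4421)) ≈ 0.1493

By the reflection principle for standard BM, P(τ_b ≤ t) = 2 · P(B_t ≥ b). Since B_t ~ N(0, t), P(B_t ≥ 2.74) = 1 − Φ(2.74/√t) = 1 − Φ(2.74/√3.61) = 1 − Φ(1.4421) ≈ 0.07464. Doubling: P(τ_{2.74} ≤ 3.61) ≈ 2 · 0.07464 = 0.14928 ≈ 0.1493.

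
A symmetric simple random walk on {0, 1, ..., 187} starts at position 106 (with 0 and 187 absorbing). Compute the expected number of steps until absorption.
E[τ | X_0 = 106] = 8586

Let v_k = E[τ | X_0 = k]. Boundary: v_0 = v_187 = 0. Recurrence: v_k = 1 + (v_{k-1} + v_{k+1})/2 for 1 ≤ k ≤ 186. The particular solution to v_k − (v_{k-1} + v_{k+1})/2 = 1 is v_k = −k^2. Adding homogeneous solution A + B k and matching boundaries gives v_k = k (187 − k). Substituting k = 106: v_106 = 106 · 81 = 8586.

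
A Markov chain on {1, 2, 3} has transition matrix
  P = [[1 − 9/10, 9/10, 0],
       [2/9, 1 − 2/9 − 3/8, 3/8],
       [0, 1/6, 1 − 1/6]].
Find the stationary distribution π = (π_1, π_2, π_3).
π = (80/1133, 324/1133, 729/1133)

This is a birth-death chain on three states, which satisfies detailed balance: π_1 · P_{12} = π_2 · P_{21} and π_2 · P_{23} = π_3 · P_{32}.
From π_1 · 9/10 = π_2 · 2/9: π_2/π_1 = (9/10)/(2/9) = 81/20.
From π_2 · 3/8 = π_3 · 1/6: π_3/π_2 = (3/8)/(1/6) = 9/4.
Take π_1 proportional to 1; then unnormalized π = (1, 81/20, 729/80). Normalize by dividing by the sum 1133/80:
  π = (80/1133, 324/1133, 729/1133).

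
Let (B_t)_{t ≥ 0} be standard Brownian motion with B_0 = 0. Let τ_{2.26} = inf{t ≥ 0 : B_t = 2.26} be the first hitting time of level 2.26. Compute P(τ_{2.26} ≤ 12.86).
P(τ_{2.26} ≤ 12.86) = 2(1 − Φ(2.26/√12.86)) = 2(1 − Φ(0.6302)) ≈ 0.5286

By the reflection principle for standard BM, P(τ_b ≤ t) = 2 · P(B_t ≥ b). Since B_t ~ N(0, t), P(B_t ≥ 2.26) = 1 − Φ(2.26/√t) = 1 − Φ(2.26/√12.86) = 1 − Φ(0.6302) ≈ 0.26428. Doubling: P(τ_{2.26} ≤ 12.86) ≈ 2 · 0.26428 = 0.52856 ≈ 0.5286.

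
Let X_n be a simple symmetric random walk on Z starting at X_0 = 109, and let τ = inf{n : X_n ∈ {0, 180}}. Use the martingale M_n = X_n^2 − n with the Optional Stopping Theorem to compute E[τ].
E[τ] = 7739

M_n = X_n^2 − n is a martingale (since E[X_{n+1}^2 | F_n] = X_n^2 + 1). By OST (τ has finite mean in a bounded region), E[M_τ] = E[M_0] = X_0^2 − 0 = 109^2 = 11881. Also E[M_τ] = E[X_τ^2] − E[τ]. The walk exits at 0 or 180, with P(hit 180 first) = 109/180, so E[X_τ^2] = 180^2 · 109/180 + 0 = 19620. Thus E[τ] = E[X_τ^2] − E[M_τ] = 19620 − 11881 = 7739 = 109(180 − 109) = 7739.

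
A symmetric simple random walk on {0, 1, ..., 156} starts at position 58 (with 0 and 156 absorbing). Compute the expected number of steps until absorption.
E[τ | X_0 = 58] = 5684

Let v_k = E[τ | X_0 = k]. Boundary: v_0 = v_156 = 0. Recurrence: v_k = 1 + (v_{k-1} + v_{k+1})/2 for 1 ≤ k ≤ 155. The particular solution to v_k − (v_{k-1} + v_{k+1})/2 = 1 is v_k = −k^2. Adding homogeneous solution A + B k and matching boundaries gives v_k = k (156 − k). Substituting k = 58: v_58 = 58 · 98 = 5684.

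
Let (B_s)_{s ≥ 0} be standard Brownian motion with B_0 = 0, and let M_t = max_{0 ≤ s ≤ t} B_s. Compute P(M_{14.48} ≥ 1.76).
P(M_{14.48} ≥ 1.76) = 2·P(B_{14.48} ≥ 1.76) = 2(1 − Φ(1.76/√14.48)) ≈ 0.6437

By the reflection principle for Brownian motion, P(M_t ≥ a) = 2 · P(B_t ≥ a) for a ≥ 0. Since B_t ~ N(0, t), P(B_t ≥ 1.76) = 1 − Φ(1.76/√t) = 1 − Φ(1.76/√14.48) = 1 − Φ(0.4625). So
  P(M_{14.48} ≥ 1.76) = 2(1 − Φ(0.4625)) ≈ 0.6437.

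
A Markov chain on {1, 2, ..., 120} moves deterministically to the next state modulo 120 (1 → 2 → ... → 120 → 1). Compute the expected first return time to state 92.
E[T_92 | X_0 = 92] = 120

The chain cycles deterministically, so starting at state 92 it returns in exactly 120 steps. Equivalently, the stationary distribution is uniform π_j = 1/120 for every state j, so by Kac's formula E[T_92] = 1/π_92 = 120.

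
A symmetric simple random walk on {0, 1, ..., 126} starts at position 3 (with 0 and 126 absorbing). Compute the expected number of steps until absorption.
E[τ | X_0 = 3] = 369

Let v_k = E[τ | X_0 = k]. Boundary: v_0 = v_126 = 0. Recurrence: v_k = 1 + (v_{k-1} + v_{k+1})/2 for 1 ≤ k ≤ 125. The particular solution to v_k − (v_{k-1} + v_{k+1})/2 = 1 is v_k = −k^2. Adding homogeneous solution A + B k and matching boundaries gives v_k = k (126 − k). Substituting k = 3: v_3 = 3 · 123 = 369.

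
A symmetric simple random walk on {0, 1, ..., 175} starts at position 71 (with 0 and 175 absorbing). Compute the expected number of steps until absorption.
E[τ | X_0 = 71] = 7384

Let v_k = E[τ | X_0 = k]. Boundary: v_0 = v_175 = 0. Recurrence: v_k = 1 + (v_{k-1} + v_{k+1})/2 for 1 ≤ k ≤ 174. The particular solution to v_k − (v_{k-1} + v_{k+1})/2 = 1 is v_k = −k^2. Adding homogeneous solution A + B k and matching boundaries gives v_k = k (175 − k). Substituting k = 71: v_71 = 71 · 104 = 7384.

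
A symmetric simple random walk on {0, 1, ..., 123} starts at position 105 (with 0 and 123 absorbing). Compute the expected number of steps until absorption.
E[τ | X_0 = 105] = 1890

Let v_k = E[τ | X_0 = k]. Boundary: v_0 = v_123 = 0. Recurrence: v_k = 1 + (v_{k-1} + v_{k+1})/2 for 1 ≤ k ≤ 122. The particular solution to v_k − (v_{k-1} + v_{k+1})/2 = 1 is v_k = −k^2. Adding homogeneous solution A + B k and matching boundaries gives v_k = k (123 − k). Substituting k = 105: v_105 = 105 · 18 = 1890.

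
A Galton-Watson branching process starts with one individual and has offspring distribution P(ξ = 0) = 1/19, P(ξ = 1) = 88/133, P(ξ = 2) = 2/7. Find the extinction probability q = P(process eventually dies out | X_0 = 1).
q = 7/38

The pgf is f(s) = 1/19 + 88/133·s + 2/7·s². The extinction probability q is the smallest fixed point of f in [0, 1]. Setting s = f(s):
  2/7·s² + (88/133 − 1)·s + 1/19 = 0
  2/7·s² − (1/19 + 2/7)·s + 1/19 = 0
which factors as (s − 1)·(2/7·s − 1/19) = 0, giving roots s = 1 and s = (1/19)/(2/7) = 7/38.
Mean offspring μ = 88/133 + 2·2/7 = 164/133 > 1 (supercritical), so q < 1. The extinction probability is the smaller root: q = (1/19)/(2/7) = 7/38.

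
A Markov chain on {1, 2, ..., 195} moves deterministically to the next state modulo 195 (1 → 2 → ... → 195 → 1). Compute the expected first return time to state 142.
E[T_142 | X_0 = 142] = 195

The chain cycles deterministically, so starting at state 142 it returns in exactly 195 steps. Equivalently, the stationary distribution is uniform π_j = 1/195 for every state j, so by Kac's formula E[T_142] = 1/π_142 = 195.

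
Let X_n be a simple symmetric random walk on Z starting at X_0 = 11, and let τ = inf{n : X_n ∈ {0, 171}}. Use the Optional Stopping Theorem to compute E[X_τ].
E[X_τ] = 11

X_n is a martingale and τ is a bounded-mean stopping time (indeed τ is finite a.s. with bounded expectation since the walk is in a bounded region). By the OST, E[X_τ] = E[X_0] = 11. Equivalently: E[X_τ] = 171 · P(hit 171 first) + 0 · P(hit 0 first) = 171 · (11/171) = 11.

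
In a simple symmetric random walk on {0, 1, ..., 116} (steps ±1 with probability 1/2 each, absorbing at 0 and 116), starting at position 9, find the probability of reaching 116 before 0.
P(hit 116 before 0) = 9/116

Let u_k = P(hit 116 before 0 | start at k). Then u_0 = 0, u_116 = 1, and u_k = u_{k-1}/2 + u_{k+1}/2 for 1 ≤ k ≤ 115. This harmonic recurrence is solved by u_k = k/116, giving u_9 = 9/116.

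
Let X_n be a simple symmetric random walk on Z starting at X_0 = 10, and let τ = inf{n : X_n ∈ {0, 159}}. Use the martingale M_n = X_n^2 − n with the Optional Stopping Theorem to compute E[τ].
E[τ] = 1490

M_n = X_n^2 − n is a martingale (since E[X_{n+1}^2 | F_n] = X_n^2 + 1). By OST (τ has finite mean in a bounded region), E[M_τ] = E[M_0] = X_0^2 − 0 = 10^2 = 100. Also E[M_τ] = E[X_τ^2] − E[τ]. The walk exits at 0 or 159, with P(hit 159 first) = 10/159, so E[X_τ^2] = 159^2 · 10/159 + 0 = 1590. Thus E[τ] = E[X_τ^2] − E[M_τ] = 1590 − 100 = 1490 = 10(159 − 10) = 1490.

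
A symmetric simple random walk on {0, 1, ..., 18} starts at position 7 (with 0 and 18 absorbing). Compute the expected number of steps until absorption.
E[τ | X_0 = 7] = 77

Let v_k = E[τ | X_0 = k]. Boundary: v_0 = v_18 = 0. Recurrence: v_k = 1 + (v_{k-1} + v_{k+1})/2 for 1 ≤ k ≤ 17. The particular solution to v_k − (v_{k-1} + v_{k+1})/2 = 1 is v_k = −k^2. Adding homogeneous solution A + B k and matching boundaries gives v_k = k (18 − k). Substituting k = 7: v_7 = 7 · 11 = 77.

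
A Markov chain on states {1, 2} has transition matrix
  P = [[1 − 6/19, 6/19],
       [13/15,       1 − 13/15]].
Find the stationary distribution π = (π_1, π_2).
π_1 = 247/337, π_2 = 90/337

Solve πP = π with π_1 + π_2 = 1. From πP = π: π_1 · (1 − 6/19) + π_2 · 13/15 = π_1 ⇒ π_2 · 13/15 = π_1 · 6/19 ⇒ π_2/π_1 = (6/19)/(13/15) = 90/247. Together with π_1 + π_2 = 1:
  π_1 = (13/15)/(6/19 + 13/15) = (13/15)/(337/285) = 247/337,
  π_2 = (6/19)/(6/19 + 13/15) = (6/19)/(337/285) = 90/337.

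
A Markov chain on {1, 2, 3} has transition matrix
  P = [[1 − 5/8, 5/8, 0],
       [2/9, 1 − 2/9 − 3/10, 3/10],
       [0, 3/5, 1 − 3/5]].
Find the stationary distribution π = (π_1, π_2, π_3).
π = (32/167, 90/167, 45/167)

This is a birth-death chain on three states, which satisfies detailed balance: π_1 · P_{12} = π_2 · P_{21} and π_2 · P_{23} = π_3 · P_{32}.
From π_1 · 5/8 = π_2 · 2/9: π_2/π_1 = (5/8)/(2/9) = 45/16.
From π_2 · 3/10 = π_3 · 3/5: π_3/π_2 = (3/10)/(3/5) = 1/2.
Take π_1 proportional to 1; then unnormalized π = (1, 45/16, 45/32). Normalize by dividing by the sum 167/32:
  π = (32/167, 90/167, 45/167).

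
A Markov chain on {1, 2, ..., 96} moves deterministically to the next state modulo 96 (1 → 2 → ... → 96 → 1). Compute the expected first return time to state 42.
E[T_42 | X_0 = 42] = 96

The chain cycles deterministically, so starting at state 42 it returns in exactly 96 steps. Equivalently, the stationary distribution is uniform π_j = 1/96 for every state j, so by Kac's formula E[T_42] = 1/π_42 = 96.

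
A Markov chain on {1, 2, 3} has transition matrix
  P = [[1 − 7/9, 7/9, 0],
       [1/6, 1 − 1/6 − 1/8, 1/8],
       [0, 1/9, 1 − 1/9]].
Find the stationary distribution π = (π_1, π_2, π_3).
π = (12/131, 56/131, 63/131)

This is a birth-death chain on three states, which satisfies detailed balance: π_1 · P_{12} = π_2 · P_{21} and π_2 · P_{23} = π_3 · P_{32}.
From π_1 · 7/9 = π_2 · 1/6: π_2/π_1 = (7/9)/(1/6) = 14/3.
From π_2 · 1/8 = π_3 · 1/9: π_3/π_2 = (1/8)/(1/9) = 9/8.
Take π_1 proportional to 1; then unnormalized π = (1, 14/3, 21/4). Normalize by dividing by the sum 131/12:
  π = (12/131, 56/131, 63/131).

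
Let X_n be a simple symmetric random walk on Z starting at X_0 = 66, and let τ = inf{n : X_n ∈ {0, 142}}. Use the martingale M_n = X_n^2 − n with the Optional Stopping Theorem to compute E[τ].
E[τ] = 5016

M_n = X_n^2 − n is a martingale (since E[X_{n+1}^2 | F_n] = X_n^2 + 1). By OST (τ has finite mean in a bounded region), E[M_τ] = E[M_0] = X_0^2 − 0 = 66^2 = 4356. Also E[M_τ] = E[X_τ^2] − E[τ]. The walk exits at 0 or 142, with P(hit 142 first) = 66/142, so E[X_τ^2] = 142^2 · 66/142 + 0 = 9372. Thus E[τ] = E[X_τ^2] − E[M_τ] = 9372 − 4356 = 5016 = 66(142 − 66) = 5016.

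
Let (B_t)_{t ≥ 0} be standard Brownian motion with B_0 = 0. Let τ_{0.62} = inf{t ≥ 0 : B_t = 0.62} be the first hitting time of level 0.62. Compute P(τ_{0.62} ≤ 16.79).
P(τ_{0.62} ≤ 16.79) = 2(1 − Φ(0.62/√16.79)) = 2(1 − Φ(0.1513)) ≈ 0.8797

By the reflection principle for standard BM, P(τ_b ≤ t) = 2 · P(B_t ≥ b). Since B_t ~ N(0, t), P(B_t ≥ 0.62) = 1 − Φ(0.62/√t) = 1 − Φ(0.62/√16.79) = 1 − Φ(0.1513) ≈ 0.43987. Doubling: P(τ_{0.62} ≤ 16.79) ≈ 2 · 0.43987 = 0.87974 ≈ 0.8797.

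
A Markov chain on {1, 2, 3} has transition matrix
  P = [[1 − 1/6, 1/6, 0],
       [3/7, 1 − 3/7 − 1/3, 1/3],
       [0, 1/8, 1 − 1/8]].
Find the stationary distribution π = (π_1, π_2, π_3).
π = (54/131, 21/131, 56/131)

This is a birth-death chain on three states, which satisfies detailed balance: π_1 · P_{12} = π_2 · P_{21} and π_2 · P_{23} = π_3 · P_{32}.
From π_1 · 1/6 = π_2 · 3/7: π_2/π_1 = (1/6)/(3/7) = 7/18.
From π_2 · 1/3 = π_3 · 1/8: π_3/π_2 = (1/3)/(1/8) = 8/3.
Take π_1 proportional to 1; then unnormalized π = (1, 7/18, 28/27). Normalize by dividing by the sum 131/54:
  π = (54/131, 21/131, 56/131).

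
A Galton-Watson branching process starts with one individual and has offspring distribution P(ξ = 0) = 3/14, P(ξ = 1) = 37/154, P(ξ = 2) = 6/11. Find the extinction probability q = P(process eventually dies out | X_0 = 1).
q = 11/28

The pgf is f(s) = 3/14 + 37/154·s + 6/11·s². The extinction probability q is the smallest fixed point of f in [0, 1]. Setting s = f(s):
  6/11·s² + (37/154 − 1)·s + 3/14 = 0
  6/11·s² − (3/14 + 6/11)·s + 3/14 = 0
which factors as (s − 1)·(6/11·s − 3/14) = 0, giving roots s = 1 and s = (3/14)/(6/11) = 11/28.
Mean offspring μ = 37/154 + 2·6/11 = 205/154 > 1 (supercritical), so q < 1. The extinction probability is the smaller root: q = (3/14)/(6/11) = 11/28.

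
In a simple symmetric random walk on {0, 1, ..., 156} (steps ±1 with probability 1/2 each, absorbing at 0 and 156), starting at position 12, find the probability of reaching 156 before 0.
P(hit 156 before 0) = 12/156 = 1/13

Let u_k = P(hit 156 before 0 | start at k). Then u_0 = 0, u_156 = 1, and u_k = u_{k-1}/2 + u_{k+1}/2 for 1 ≤ k ≤ 155. This harmonic recurrence is solved by u_k = k/156, giving u_12 = 12/156 = 1/13.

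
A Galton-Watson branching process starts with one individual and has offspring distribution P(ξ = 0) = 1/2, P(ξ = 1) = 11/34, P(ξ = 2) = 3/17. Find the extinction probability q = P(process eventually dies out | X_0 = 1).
q = 1

Mean offspring μ = 0·1/2 + 1·11/34 + 2·3/17 = 23/34 ≤ 1. For μ ≤ 1 with offspring not concentrated at 1, the Galton-Watson process goes extinct almost surely, so q = 1.
(Algebraic check: The pgf is f(s) = 1/2 + 11/34·s + 3/17·s². The extinction probability q is the smallest fixed point of f in [0, 1]. Setting s = f(s):
  3/17·s² + (11/34 − 1)·s + 1/2 = 0
  3/17·s² − (1/2 + 3/17)·s + 1/2 = 0
which factors as (s − 1)·(3/17·s − 1/2) = 0, giving roots s = 1 and s = (1/2)/(3/17) = 17/6. Since 17/6 ≥ 1, the smallest root in [0, 1] is s = 1.)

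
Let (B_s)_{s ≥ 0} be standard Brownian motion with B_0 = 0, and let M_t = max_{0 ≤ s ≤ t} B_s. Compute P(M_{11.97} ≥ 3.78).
P(M_{11.97} ≥ 3.78) = 2·P(B_{11.97} ≥ 3.78) = 2(1 − Φ(3.78/√11.97)) ≈ 0.2746

By the reflection principle for Brownian motion, P(M_t ≥ a) = 2 · P(B_t ≥ a) for a ≥ 0. Since B_t ~ N(0, t), P(B_t ≥ 3.78) = 1 − Φ(3.78/√t) = 1 − Φ(3.78/√11.97) = 1 − Φ(1.0926). So
  P(M_{11.97} ≥ 3.78) = 2(1 − Φ(1.0926)) ≈ 0.2746.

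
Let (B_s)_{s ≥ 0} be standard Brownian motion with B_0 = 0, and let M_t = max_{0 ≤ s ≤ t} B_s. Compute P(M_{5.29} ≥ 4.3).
P(M_{5.29} ≥ 4.3) = 2·P(B_{5.29} ≥ 4.3) = 2(1 − Φ(4.3/√5.29)) ≈ 0.0615

By the reflection principle for Brownian motion, P(M_t ≥ a) = 2 · P(B_t ≥ a) for a ≥ 0. Since B_t ~ N(0, t), P(B_t ≥ 4.3) = 1 − Φ(4.3/√t) = 1 − Φ(4.3/√5.29) = 1 − Φ(1.8696). So
  P(M_{5.29} ≥ 4.3) = 2(1 − Φ(1.8696)) ≈ 0.0615.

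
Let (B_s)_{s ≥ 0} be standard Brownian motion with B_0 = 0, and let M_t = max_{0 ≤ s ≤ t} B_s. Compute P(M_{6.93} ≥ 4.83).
P(M_{6.93} ≥ 4.83) = 2·P(B_{6.93} ≥ 4.83) = 2(1 − Φ(4.83/√6.93)) ≈ 0.0665

By the reflection principle for Brownian motion, P(M_t ≥ a) = 2 · P(B_t ≥ a) for a ≥ 0. Since B_t ~ N(0, t), P(B_t ≥ 4.83) = 1 − Φ(4.83/√t) = 1 − Φ(4.83/√6.93) = 1 − Φ(1.8348). So
  P(M_{6.93} ≥ 4.83) = 2(1 − Φ(1.8348)) ≈ 0.0665.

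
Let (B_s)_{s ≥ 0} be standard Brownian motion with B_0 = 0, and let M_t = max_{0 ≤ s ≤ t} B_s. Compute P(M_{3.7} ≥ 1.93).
P(M_{3.7} ≥ 1.93) = 2·P(B_{3.7} ≥ 1.93) = 2(1 − Φ(1.93/√3.7)) ≈ 0.3157

By the reflection principle for Brownian motion, P(M_t ≥ a) = 2 · P(B_t ≥ a) for a ≥ 0. Since B_t ~ N(0, t), P(B_t ≥ 1.93) = 1 − Φ(1.93/√t) = 1 − Φ(1.93/√3.7) = 1 − Φ(1.0034). So
  P(M_{3.7} ≥ 1.93) = 2(1 − Φ(1.0034)) ≈ 0.3157.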